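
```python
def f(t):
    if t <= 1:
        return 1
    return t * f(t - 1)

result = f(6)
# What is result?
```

f(6) = 6 * 5 * 4 * 3 * 2 * 1 = 720

Answer: 720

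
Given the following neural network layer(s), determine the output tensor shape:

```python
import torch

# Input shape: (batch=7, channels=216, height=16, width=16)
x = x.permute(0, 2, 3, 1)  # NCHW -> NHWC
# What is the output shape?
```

Input: (7, 216, 16, 16) -> Output: (7, 16, 16, 216)

Answer: (7, 16, 16, 216)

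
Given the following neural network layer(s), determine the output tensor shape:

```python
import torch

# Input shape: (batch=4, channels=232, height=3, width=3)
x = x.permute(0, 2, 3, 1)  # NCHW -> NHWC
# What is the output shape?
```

Input: (4, 232, 3, 3) -> Output: (4, 3, 3, 232)

Answer: (4, 3, 3, 232)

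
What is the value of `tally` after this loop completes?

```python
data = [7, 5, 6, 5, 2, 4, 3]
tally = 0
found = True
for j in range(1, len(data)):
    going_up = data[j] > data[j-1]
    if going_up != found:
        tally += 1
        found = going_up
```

Count direction changes in [7, 5, 6, 5, 2, 4, 3]
`tally` takes the values: 0 → 1 → 2 → 3 → 4 → 5

Answer: 5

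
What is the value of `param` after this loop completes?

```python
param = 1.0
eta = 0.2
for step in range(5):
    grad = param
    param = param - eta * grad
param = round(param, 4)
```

Gradient descent: w = 1.0 * (1 - 0.2)^5
`param` takes the values: 1.0 → 0.8 → 0.64 → 0.512 → 0.4096 → 0.32768 → 0.3277

Answer: 0.3277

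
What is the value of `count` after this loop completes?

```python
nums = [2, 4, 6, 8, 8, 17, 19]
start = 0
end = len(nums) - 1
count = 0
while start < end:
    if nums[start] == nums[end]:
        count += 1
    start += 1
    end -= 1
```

Count matching pairs from ends
`count` takes the values: 0

Answer: 0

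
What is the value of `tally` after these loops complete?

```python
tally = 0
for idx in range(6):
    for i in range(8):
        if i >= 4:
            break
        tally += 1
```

Inner breaks at 4, outer runs 6 times
`tally` takes the values: 0 → 1 → 2 → 3 → 4 → 5 → 6 → 7 → 8 → 9 → 10 → 11 → 12 → 13 → 14 → 15 → 16 → 17 → 18 → 19 → 20 → 21 → 22 → 23 → 24

Answer: 24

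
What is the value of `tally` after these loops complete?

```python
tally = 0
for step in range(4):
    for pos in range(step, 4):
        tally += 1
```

Upper triangle: 4 + 3 + ... + 1
`tally` takes the values: 0 → 1 → 2 → 3 → 4 → 5 → 6 → 7 → 8 → 9 → 10

Answer: 10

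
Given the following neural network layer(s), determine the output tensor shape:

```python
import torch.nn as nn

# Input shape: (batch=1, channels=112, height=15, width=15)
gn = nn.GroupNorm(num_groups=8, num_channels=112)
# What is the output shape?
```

Input: (1, 112, 15, 15) -> Output: (1, 112, 15, 15)

Answer: (1, 112, 15, 15)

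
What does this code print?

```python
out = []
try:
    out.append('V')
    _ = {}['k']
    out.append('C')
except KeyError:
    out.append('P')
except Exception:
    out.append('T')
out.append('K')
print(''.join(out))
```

Execution trace: 'V' (try body) → 'P' (except KeyError) → 'K' (after the try/except). Output: VPK

Answer: VPK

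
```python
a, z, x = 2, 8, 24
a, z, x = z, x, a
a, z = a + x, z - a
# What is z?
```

Trace:
`a, z, x = 2, 8, 24` → a = 2; z = 8; x = 24
`a, z, x = z, x, a` → a = 8; z = 24; x = 2
`a, z = a + x, z - a` → a = 10; z = 16
So z = 16

Answer: 16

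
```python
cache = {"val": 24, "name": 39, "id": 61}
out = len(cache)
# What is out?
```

Trace:
`cache = {"val": 24, "name": 39, "id": 61}` → cache = {'val': 24, 'name': 39, 'id': 61}
`out = len(cache)` → out = 3
So out = 3

Answer: 3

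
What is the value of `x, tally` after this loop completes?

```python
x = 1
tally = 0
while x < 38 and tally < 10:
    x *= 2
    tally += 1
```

Double until >= 38 or 10 iterations
`x, tally` takes the values: (1, 0) → (2, 0) → (2, 1) → (4, 1) → (4, 2) → (8, 2) → (8, 3) → (16, 3) → (16, 4) → (32, 4) → (32, 5) → (64, 5) → (64, 6)

Answer: 64, 6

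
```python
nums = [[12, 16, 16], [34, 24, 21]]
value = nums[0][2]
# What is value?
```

Trace:
`nums = [[12, 16, 16], [34, 24, 21]]` → nums = [[12, 16, 16], [34, 24, 21]]
`value = nums[0][2]` → value = 16
So value = 16

Answer: 16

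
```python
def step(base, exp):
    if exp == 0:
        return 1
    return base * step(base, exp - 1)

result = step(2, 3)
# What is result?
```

step(2, 3) = 2 * 2 * 2 = 8

Answer: 8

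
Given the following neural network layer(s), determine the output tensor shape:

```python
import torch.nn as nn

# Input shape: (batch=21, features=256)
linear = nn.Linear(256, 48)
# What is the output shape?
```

Input: (21, 256) -> Output: (21, 48)

Answer: (21, 48)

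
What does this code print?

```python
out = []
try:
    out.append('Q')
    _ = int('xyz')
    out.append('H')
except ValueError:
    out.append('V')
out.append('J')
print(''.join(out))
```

Execution trace: 'Q' (try body) → 'V' (except ValueError) → 'J' (after the try/except). Output: QVJ

Answer: QVJ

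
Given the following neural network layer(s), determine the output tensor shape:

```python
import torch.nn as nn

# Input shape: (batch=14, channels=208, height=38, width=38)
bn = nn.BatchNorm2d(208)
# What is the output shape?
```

Input: (14, 208, 38, 38) -> Output: (14, 208, 38, 38)

Answer: (14, 208, 38, 38)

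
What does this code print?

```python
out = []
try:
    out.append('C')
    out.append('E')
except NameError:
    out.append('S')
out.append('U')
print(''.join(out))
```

Execution trace: 'C' (try body) → 'E' (try body, no exception) → 'U' (after the try/except). Output: CEU

Answer: CEU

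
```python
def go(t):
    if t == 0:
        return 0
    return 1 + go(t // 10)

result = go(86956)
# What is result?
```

Count of digits of 86956: 5

Answer: 5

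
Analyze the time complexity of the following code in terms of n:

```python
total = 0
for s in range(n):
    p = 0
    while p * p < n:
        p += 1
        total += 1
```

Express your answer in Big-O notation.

Each loop level contributes: n × √n. Multiplying the contributions gives O(n√n).

Answer: O(n√n)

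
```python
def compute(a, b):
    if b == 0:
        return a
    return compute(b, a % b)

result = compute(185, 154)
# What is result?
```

compute(185, 154) -> compute(154, 31) -> compute(31, 30) -> compute(30, 1) -> compute(1, 0) -> 1

Answer: 1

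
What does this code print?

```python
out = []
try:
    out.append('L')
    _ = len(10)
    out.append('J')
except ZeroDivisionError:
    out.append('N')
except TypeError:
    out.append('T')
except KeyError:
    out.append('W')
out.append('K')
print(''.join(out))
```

Execution trace: 'L' (try body) → 'T' (except TypeError) → 'K' (after the try/except). Output: LTK

Answer: LTK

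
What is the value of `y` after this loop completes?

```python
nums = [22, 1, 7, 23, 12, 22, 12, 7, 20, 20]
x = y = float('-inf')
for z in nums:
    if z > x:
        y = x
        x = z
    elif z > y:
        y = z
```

Second largest (with repeats) in [22, 1, 7, 23, 12, 22, 12, 7, 20, 20]
`y` takes the values: -inf → 1 → 7 → 22

Answer: 22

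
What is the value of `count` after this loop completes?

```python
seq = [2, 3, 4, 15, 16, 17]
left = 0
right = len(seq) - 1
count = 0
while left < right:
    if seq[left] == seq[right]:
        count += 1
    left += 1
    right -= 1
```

Count matching pairs from ends
`count` takes the values: 0

Answer: 0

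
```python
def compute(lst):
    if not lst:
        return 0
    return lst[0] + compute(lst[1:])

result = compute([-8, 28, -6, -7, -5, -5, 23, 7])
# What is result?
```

(-8) + 28 + (-6) + (-7) + (-5) + (-5) + 23 + 7 + 0 = 27

Answer: 27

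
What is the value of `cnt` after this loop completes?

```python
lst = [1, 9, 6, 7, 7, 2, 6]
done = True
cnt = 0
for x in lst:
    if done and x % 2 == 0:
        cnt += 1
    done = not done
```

Count even values at even positions
`cnt` takes the values: 0 → 1 → 2

Answer: 2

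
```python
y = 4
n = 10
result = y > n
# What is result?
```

Trace:
`y = 4` → y = 4
`n = 10` → n = 10
`result = y > n` → result = False
So result = False

Answer: False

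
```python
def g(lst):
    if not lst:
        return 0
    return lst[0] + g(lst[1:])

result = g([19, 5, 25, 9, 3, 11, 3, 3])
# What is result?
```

19 + 5 + 25 + 9 + 3 + 11 + 3 + 3 + 0 = 78

Answer: 78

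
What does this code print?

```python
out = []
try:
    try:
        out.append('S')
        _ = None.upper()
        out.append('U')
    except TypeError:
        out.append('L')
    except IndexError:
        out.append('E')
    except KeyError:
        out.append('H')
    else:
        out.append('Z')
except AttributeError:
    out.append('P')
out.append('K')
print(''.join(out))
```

Execution trace: 'S' (try body) → 'P' (outer except AttributeError) → 'K' (after the try/except). Output: SPK

Answer: SPK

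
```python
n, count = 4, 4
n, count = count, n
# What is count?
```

Trace:
`n, count = 4, 4` → n = 4; count = 4
`n, count = count, n` → n = 4; count = 4
So count = 4

Answer: 4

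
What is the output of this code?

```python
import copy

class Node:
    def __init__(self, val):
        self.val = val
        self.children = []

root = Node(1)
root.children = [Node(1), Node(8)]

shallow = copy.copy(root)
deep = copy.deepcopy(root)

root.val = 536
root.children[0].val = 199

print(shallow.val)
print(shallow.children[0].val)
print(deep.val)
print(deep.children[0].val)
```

Key concept: deep copy with custom objects.
Step by step:
`root = Node(1)` → root = Node(val=1, children=[])
`root.children = [Node(1), Node(8)]` → root = Node(val=1, children=[Node(val=1, children=[]), Node(val=8, children=[])])
`shallow = copy.copy(root)` → shallow = Node(val=1, children=[Node(val=1, children=[]), Node(val=8, children=[])])
`deep = copy.deepcopy(root)` → deep = Node(val=1, children=[Node(val=1, children=[]), Node(val=8, children=[])])
`root.val = 536` → root = Node(val=536, children=[Node(val=1, children=[]), Node(val=8, children=[])])
`root.children[0].val = 199` → root = Node(val=536, children=[Node(val=199, children=[]), Node(val=8, children=[])]); shallow = Node(val=1, children=[Node(val=199, children=[]), Node(val=8, children=[])])
`print(shallow.val)` → prints 1
`print(shallow.children[0].val)` → prints 199
`print(deep.val)` → prints 1
`print(deep.children[0].val)` → prints 1

Answer:
1
199
1
1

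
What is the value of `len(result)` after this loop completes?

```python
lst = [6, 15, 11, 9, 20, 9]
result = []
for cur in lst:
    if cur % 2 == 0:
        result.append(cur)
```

Count even numbers in [6, 15, 11, 9, 20, 9]
`result` takes the values: [] → [6] → [6, 20]
So `len(result)` = 2

Answer: 2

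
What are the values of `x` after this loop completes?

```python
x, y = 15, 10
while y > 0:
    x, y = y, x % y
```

GCD of 15 and 10
`x` takes the values: 15 → 10 → 5

Answer: 5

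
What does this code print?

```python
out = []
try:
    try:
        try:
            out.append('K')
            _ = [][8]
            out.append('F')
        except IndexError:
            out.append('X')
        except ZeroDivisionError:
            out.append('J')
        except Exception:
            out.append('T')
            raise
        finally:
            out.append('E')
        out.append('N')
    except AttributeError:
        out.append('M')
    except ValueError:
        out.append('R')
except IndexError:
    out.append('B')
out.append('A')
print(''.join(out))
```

Execution trace: 'K' (inner try body) → 'X' (inner except IndexError) → 'E' (inner finally) → 'N' (try body, no exception) → 'A' (after the try/except). Output: KXENA

Answer: KXENA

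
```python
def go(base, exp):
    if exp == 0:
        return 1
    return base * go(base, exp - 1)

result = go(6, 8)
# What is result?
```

go(6, 8) = 6 * 6 * 6 * 6 * 6 * 6 * 6 * 6 = 1679616

Answer: 1679616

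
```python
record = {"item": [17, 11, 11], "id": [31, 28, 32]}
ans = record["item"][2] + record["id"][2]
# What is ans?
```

Trace:
`record = {"item": [17, 11, 11], "id": [31, 28, 32]}` → record = {'item': [17, 11, 11], 'id': [31, 28, 32]}
`ans = record["item"][2] + record["id"][2]` → ans = 43
So ans = 43

Answer: 43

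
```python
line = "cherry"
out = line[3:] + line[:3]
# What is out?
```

Trace:
`line = "cherry"` → line = 'cherry'
`out = line[3:] + line[:3]` → out = 'rryche'
So out = 'rryche'

Answer: 'rryche'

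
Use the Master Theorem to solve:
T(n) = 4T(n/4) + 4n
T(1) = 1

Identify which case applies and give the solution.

a=4, b=4, f(n)=4n. log_4(4) = 1. Since c=1 = 1, Case 2 applies: T(n) = Θ(n^log_b(a) · log n) = O(n log n).

Answer: O(n log n) - Case 2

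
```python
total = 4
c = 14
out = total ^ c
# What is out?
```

Trace:
`total = 4` → total = 4
`c = 14` → c = 14
`out = total ^ c` → out = 10
So out = 10

Answer: 10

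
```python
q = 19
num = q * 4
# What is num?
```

Trace:
`q = 19` → q = 19
`num = q * 4` → num = 76
So num = 76

Answer: 76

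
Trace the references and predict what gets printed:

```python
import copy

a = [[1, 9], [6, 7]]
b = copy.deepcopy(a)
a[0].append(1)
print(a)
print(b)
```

Key concept: deep copy is fully independent.
Step by step:
`a = [[1, 9], [6, 7]]` → a = [[1, 9], [6, 7]]
`b = copy.deepcopy(a)` → b = [[1, 9], [6, 7]]
`a[0].append(1)` → a = [[1, 9, 1], [6, 7]]
`print(a)` → prints [[1, 9, 1], [6, 7]]
`print(b)` → prints [[1, 9], [6, 7]]

Answer:
[[1, 9, 1], [6, 7]]
[[1, 9], [6, 7]]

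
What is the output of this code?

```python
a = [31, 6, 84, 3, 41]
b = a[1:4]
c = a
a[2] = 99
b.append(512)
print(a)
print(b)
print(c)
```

Key concept: slice vs alias.
Step by step:
`a = [31, 6, 84, 3, 41]` → a = [31, 6, 84, 3, 41]
`b = a[1:4]` → b = [6, 84, 3]
`c = a` → c = [31, 6, 84, 3, 41] (same object as a)
`a[2] = 99` → a = [31, 6, 99, 3, 41] (same object as c); c = [31, 6, 99, 3, 41] (same object as a)
`b.append(512)` → b = [6, 84, 3, 512]
`print(a)` → prints [31, 6, 99, 3, 41]
`print(b)` → prints [6, 84, 3, 512]
`print(c)` → prints [31, 6, 99, 3, 41]

Answer:
[31, 6, 99, 3, 41]
[6, 84, 3, 512]
[31, 6, 99, 3, 41]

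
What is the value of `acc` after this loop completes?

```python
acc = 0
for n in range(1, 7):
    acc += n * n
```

Sum of squares 1² to 6² = 91
`acc` takes the values: 0 → 1 → 5 → 14 → 30 → 55 → 91

Answer: 91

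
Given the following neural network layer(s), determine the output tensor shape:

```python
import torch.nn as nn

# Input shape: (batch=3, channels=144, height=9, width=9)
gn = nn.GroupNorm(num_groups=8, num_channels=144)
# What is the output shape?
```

Input: (3, 144, 9, 9) -> Output: (3, 144, 9, 9)

Answer: (3, 144, 9, 9)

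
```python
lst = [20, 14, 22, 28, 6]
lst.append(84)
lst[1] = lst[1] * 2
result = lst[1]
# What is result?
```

Trace:
`lst = [20, 14, 22, 28, 6]` → lst = [20, 14, 22, 28, 6]
`lst.append(84)` → lst = [20, 14, 22, 28, 6, 84]
`lst[1] = lst[1] * 2` → lst = [20, 28, 22, 28, 6, 84]
`result = lst[1]` → result = 28
So result = 28

Answer: 28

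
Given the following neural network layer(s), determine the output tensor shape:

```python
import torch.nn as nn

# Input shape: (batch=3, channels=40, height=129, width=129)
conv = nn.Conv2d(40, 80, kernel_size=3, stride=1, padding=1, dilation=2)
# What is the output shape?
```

Input: (3, 40, 129, 129) -> Output: (3, 80, 127, 127)

Answer: (3, 80, 127, 127)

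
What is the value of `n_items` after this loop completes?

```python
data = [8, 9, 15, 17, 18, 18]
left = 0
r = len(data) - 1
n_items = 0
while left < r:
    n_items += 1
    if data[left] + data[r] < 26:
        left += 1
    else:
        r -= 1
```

Steps to find pair summing to 26
`n_items` takes the values: 0 → 1 → 2 → 3 → 4 → 5

Answer: 5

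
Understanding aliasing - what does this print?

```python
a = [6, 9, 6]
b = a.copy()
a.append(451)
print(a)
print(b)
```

Key concept: list.copy() creates independent copy.
Step by step:
`a = [6, 9, 6]` → a = [6, 9, 6]
`b = a.copy()` → b = [6, 9, 6]
`a.append(451)` → a = [6, 9, 6, 451]
`print(a)` → prints [6, 9, 6, 451]
`print(b)` → prints [6, 9, 6]

Answer:
[6, 9, 6, 451]
[6, 9, 6]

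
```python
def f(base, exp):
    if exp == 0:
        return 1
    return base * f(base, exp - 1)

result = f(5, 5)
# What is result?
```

f(5, 5) = 5 * 5 * 5 * 5 * 5 = 3125

Answer: 3125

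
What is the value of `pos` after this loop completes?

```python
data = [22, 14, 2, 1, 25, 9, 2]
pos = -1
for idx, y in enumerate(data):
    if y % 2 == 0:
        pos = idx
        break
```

First even number index in [22, 14, 2, 1, 25, 9, 2]
`pos` takes the values: -1 → 0

Answer: 0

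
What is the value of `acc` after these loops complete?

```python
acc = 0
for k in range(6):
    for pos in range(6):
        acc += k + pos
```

Sum of all k+pos for k,pos in 6x6
`acc` takes the values: 0 → 1 → 3 → 6 → 10 → 15 → 16 → 18 → 21 → 25 → 30 → 36 → 38 → 41 → 45 → 50 → 56 → 63 → 66 → 70 → 75 → 81 → 88 → 96 → 100 → 105 → 111 → 118 → 126 → 135 → 140 → 146 → 153 → 161 → 170 → 180

Answer: 180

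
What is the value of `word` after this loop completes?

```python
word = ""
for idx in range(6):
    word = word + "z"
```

Repeat 'z' 6 times
`word` takes the values: "" → "z" → "zz" → "zzz" → "zzzz" → "zzzzz" → "zzzzzz"

Answer: "zzzzzz"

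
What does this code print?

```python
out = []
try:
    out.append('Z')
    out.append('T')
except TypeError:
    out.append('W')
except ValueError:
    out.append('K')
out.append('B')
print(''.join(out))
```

Execution trace: 'Z' (try body) → 'T' (try body, no exception) → 'B' (after the try/except). Output: ZTB

Answer: ZTB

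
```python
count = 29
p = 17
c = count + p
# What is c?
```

Trace:
`count = 29` → count = 29
`p = 17` → p = 17
`c = count + p` → c = 46
So c = 46

Answer: 46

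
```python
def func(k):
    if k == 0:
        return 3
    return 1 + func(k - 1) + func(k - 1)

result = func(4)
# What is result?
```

func(k) = 1 + 2·func(k-1), func(0)=3. Closed form: (3+1)·2^4 - 1 = 63.

Answer: 63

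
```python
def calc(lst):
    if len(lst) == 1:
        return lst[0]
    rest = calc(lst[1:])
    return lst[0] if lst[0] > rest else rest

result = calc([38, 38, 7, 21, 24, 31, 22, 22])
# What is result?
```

Recursive max over [38, 38, 7, 21, 24, 31, 22, 22] = 38

Answer: 38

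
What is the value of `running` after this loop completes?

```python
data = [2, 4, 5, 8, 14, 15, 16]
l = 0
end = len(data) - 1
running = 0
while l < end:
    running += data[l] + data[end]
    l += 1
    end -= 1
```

Sum of pairs from ends
`running` takes the values: 0 → 18 → 37 → 56

Answer: 56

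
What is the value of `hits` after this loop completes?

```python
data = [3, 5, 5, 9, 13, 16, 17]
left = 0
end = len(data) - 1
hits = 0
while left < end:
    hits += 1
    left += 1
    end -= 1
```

Iterations until pointers meet (list length 7)
`hits` takes the values: 0 → 1 → 2 → 3

Answer: 3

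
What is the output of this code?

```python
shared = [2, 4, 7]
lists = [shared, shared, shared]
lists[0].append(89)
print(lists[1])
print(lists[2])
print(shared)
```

Key concept: list of same reference.
Step by step:
`shared = [2, 4, 7]` → shared = [2, 4, 7]
`lists = [shared, shared, shared]` → lists = [[2, 4, 7], [2, 4, 7], [2, 4, 7]]
`lists[0].append(89)` → shared = [2, 4, 7, 89]; lists = [[2, 4, 7, 89], [2, 4, 7, 89], [2, 4, 7, 89]]
`print(lists[1])` → prints [2, 4, 7, 89]
`print(lists[2])` → prints [2, 4, 7, 89]
`print(shared)` → prints [2, 4, 7, 89]

Answer:
[2, 4, 7, 89]
[2, 4, 7, 89]
[2, 4, 7, 89]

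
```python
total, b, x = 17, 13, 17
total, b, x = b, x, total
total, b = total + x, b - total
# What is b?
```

Trace:
`total, b, x = 17, 13, 17` → total = 17; b = 13; x = 17
`total, b, x = b, x, total` → total = 13; b = 17; x = 17
`total, b = total + x, b - total` → total = 30; b = 4
So b = 4

Answer: 4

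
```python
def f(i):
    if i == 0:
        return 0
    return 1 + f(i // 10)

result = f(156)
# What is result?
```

Count of digits of 156: 3

Answer: 3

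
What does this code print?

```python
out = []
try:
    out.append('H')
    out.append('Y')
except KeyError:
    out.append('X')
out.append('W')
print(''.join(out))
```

Execution trace: 'H' (try body) → 'Y' (try body, no exception) → 'W' (after the try/except). Output: HYW

Answer: HYW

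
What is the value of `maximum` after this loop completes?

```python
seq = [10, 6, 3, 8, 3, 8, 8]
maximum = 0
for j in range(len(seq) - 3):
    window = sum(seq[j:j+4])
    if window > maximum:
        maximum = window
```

Max sum of 4-element window in [10, 6, 3, 8, 3, 8, 8]
`maximum` takes the values: 0 → 27

Answer: 27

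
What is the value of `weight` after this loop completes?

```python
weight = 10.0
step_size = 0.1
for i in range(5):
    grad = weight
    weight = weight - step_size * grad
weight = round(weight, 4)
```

Gradient descent: w = 10.0 * (1 - 0.1)^5
`weight` takes the values: 10.0 → 9.0 → 8.1 → 7.29 → 6.561 → 5.9049

Answer: 5.9049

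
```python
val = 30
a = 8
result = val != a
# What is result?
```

Trace:
`val = 30` → val = 30
`a = 8` → a = 8
`result = val != a` → result = True
So result = True

Answer: True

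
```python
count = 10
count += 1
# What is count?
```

Trace:
`count = 10` → count = 10
`count += 1` → count = 11
So count = 11

Answer: 11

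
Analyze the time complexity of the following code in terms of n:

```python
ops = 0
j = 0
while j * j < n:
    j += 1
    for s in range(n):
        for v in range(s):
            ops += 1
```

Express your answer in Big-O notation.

Each loop level contributes: √n × n × n. Multiplying the contributions gives O(n^2√n).

Answer: O(n^2√n)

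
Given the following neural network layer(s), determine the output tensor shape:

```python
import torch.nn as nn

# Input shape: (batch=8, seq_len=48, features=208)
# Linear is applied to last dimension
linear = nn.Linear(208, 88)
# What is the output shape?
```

Input: (8, 48, 208) -> Output: (8, 48, 88)

Answer: (8, 48, 88)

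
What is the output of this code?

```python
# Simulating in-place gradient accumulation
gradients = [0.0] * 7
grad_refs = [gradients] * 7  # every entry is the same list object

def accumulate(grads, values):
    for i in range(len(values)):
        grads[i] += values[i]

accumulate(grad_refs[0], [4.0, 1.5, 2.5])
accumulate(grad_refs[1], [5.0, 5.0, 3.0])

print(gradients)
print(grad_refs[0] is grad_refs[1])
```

Key concept: gradient accumulation aliasing.
Step by step:
`gradients = [0.0] * 7` → gradients = [0.0, 0.0, 0.0, 0.0, 0.0, 0.0, 0.0]
`grad_refs = [gradients] * 7` → grad_refs = [[0.0, 0.0, 0.0, 0.0, 0.0, 0.0, 0.0], [0.0, 0.0, 0.0, 0.0, 0.0, 0.0, 0.0], [0.0, 0.0, 0.0, 0.0, 0.0, 0.0, 0.0], [0.0, 0.0, 0.0, 0.0, 0.0, 0.0, 0.0], [0.0, 0.0, 0.0, 0.0, 0.0, 0.0, 0.0], [0.0, 0.0, 0.0, 0.0, 0.0, 0.0, 0.0], [0.0, 0.0, 0.0, 0.0, 0.0, 0.0, 0.0]]
`accumulate(grad_refs[0], [4.0, 1.5, 2.5])` → gradients = [4.0, 1.5, 2.5, 0.0, 0.0, 0.0, 0.0]; grad_refs = [[4.0, 1.5, 2.5, 0.0, 0.0, 0.0, 0.0], [4.0, 1.5, 2.5, 0.0, 0.0, 0.0, 0.0], [4.0, 1.5, 2.5, 0.0, 0.0, 0.0, 0.0], [4.0, 1.5, 2.5, 0.0, 0.0, 0.0, 0.0], [4.0, 1.5, 2.5, 0.0, 0.0, 0.0, 0.0], [4.0, 1.5, 2.5, 0.0, 0.0, 0.0, 0.0], [4.0, 1.5, 2.5, 0.0, 0.0, 0.0, 0.0]]
`accumulate(grad_refs[1], [5.0, 5.0, 3.0])` → gradients = [9.0, 6.5, 5.5, 0.0, 0.0, 0.0, 0.0]; grad_refs = [[9.0, 6.5, 5.5, 0.0, 0.0, 0.0, 0.0], [9.0, 6.5, 5.5, 0.0, 0.0, 0.0, 0.0], [9.0, 6.5, 5.5, 0.0, 0.0, 0.0, 0.0], [9.0, 6.5, 5.5, 0.0, 0.0, 0.0, 0.0], [9.0, 6.5, 5.5, 0.0, 0.0, 0.0, 0.0], [9.0, 6.5, 5.5, 0.0, 0.0, 0.0, 0.0], [9.0, 6.5, 5.5, 0.0, 0.0, 0.0, 0.0]]
`print(gradients)` → prints [9.0, 6.5, 5.5, 0.0, 0.0, 0.0, 0.0]
`print(grad_refs[0] is grad_refs[1])` → prints True

Answer:
[9.0, 6.5, 5.5, 0.0, 0.0, 0.0, 0.0]
True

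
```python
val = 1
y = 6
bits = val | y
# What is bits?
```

Trace:
`val = 1` → val = 1
`y = 6` → y = 6
`bits = val | y` → bits = 7
So bits = 7

Answer: 7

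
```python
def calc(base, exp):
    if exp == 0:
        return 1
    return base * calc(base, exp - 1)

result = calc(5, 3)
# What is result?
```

calc(5, 3) = 5 * 5 * 5 = 125

Answer: 125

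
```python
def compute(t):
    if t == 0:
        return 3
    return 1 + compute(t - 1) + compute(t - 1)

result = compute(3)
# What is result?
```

compute(t) = 1 + 2·compute(t-1), compute(0)=3. Closed form: (3+1)·2^3 - 1 = 31.

Answer: 31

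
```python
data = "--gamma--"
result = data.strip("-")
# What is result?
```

Trace:
`data = "--gamma--"` → data = '--gamma--'
`result = data.strip("-")` → result = 'gamma'
So result = 'gamma'

Answer: 'gamma'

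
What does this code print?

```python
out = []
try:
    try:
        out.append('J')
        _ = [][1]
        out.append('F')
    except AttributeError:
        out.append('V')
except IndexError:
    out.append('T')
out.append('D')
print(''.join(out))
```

Execution trace: 'J' (try body) → 'T' (outer except IndexError) → 'D' (after the try/except). Output: JTD

Answer: JTD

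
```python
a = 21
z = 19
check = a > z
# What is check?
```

Trace:
`a = 21` → a = 21
`z = 19` → z = 19
`check = a > z` → check = True
So check = True

Answer: True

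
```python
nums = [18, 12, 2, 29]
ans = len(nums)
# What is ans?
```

Trace:
`nums = [18, 12, 2, 29]` → nums = [18, 12, 2, 29]
`ans = len(nums)` → ans = 4
So ans = 4

Answer: 4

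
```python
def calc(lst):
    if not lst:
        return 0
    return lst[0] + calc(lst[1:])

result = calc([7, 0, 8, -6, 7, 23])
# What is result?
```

7 + 0 + 8 + (-6) + 7 + 23 + 0 = 39

Answer: 39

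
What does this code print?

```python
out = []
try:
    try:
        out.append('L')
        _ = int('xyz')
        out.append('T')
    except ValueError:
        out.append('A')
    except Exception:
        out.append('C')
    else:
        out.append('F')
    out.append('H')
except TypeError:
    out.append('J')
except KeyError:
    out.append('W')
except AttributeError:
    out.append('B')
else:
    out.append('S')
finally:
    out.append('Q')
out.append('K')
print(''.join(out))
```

Execution trace: 'L' (inner try body) → 'A' (inner except ValueError) → 'H' (try body, no exception) → 'S' (else) → 'Q' (finally) → 'K' (after the try/except). Output: LAHSQK

Answer: LAHSQK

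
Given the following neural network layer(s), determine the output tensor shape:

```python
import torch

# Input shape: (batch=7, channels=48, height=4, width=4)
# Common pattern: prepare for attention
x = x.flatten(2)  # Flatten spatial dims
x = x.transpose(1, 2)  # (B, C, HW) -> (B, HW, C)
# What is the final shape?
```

Input: (7, 48, 4, 4) -> after flatten(2): (7, 48, 16) -> Output: (7, 16, 48)

Answer: (7, 16, 48)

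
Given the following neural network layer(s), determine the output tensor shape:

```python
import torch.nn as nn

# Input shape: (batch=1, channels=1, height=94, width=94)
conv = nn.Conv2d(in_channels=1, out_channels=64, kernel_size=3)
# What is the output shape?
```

Input: (1, 1, 94, 94) -> Output: (1, 64, 92, 92)

Answer: (1, 64, 92, 92)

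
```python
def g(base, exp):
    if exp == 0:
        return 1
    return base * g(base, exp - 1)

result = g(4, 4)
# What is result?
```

g(4, 4) = 4 * 4 * 4 * 4 = 256

Answer: 256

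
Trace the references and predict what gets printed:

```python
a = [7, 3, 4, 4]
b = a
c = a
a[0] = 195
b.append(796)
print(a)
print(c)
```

Key concept: multiple aliases.
Step by step:
`a = [7, 3, 4, 4]` → a = [7, 3, 4, 4]
`b = a` → b = [7, 3, 4, 4] (same object as a)
`c = a` → c = [7, 3, 4, 4] (same object as a, b)
`a[0] = 195` → a = [195, 3, 4, 4] (same object as b, c); b = [195, 3, 4, 4] (same object as a, c); c = [195, 3, 4, 4] (same object as a, b)
`b.append(796)` → a = [195, 3, 4, 4, 796] (same object as b, c); b = [195, 3, 4, 4, 796] (same object as a, c); c = [195, 3, 4, 4, 796] (same object as a, b)
`print(a)` → prints [195, 3, 4, 4, 796]
`print(c)` → prints [195, 3, 4, 4, 796]

Answer:
[195, 3, 4, 4, 796]
[195, 3, 4, 4, 796]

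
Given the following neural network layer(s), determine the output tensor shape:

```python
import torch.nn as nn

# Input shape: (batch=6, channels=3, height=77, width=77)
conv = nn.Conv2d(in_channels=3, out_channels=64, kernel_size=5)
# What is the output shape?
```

Input: (6, 3, 77, 77) -> Output: (6, 64, 73, 73)

Answer: (6, 64, 73, 73)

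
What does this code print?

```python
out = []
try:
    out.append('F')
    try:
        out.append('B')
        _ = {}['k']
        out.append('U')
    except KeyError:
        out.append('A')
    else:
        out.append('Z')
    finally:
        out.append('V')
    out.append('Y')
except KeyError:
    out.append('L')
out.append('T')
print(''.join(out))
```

Execution trace: 'F' (try body) → 'B' (inner try body) → 'A' (inner except KeyError) → 'V' (inner finally) → 'Y' (try body, no exception) → 'T' (after the try/except). Output: FBAVYT

Answer: FBAVYT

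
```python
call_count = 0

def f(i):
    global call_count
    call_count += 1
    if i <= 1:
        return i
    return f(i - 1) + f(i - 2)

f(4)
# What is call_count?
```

Calls(i) = 1 + Calls(i-1) + Calls(i-2); Calls(0)=Calls(1)=1. For i=4 this gives 9.

Answer: 9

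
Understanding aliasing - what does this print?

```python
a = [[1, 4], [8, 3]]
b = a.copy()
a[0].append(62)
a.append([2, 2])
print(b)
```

Key concept: shallow copy with nested lists.
Step by step:
`a = [[1, 4], [8, 3]]` → a = [[1, 4], [8, 3]]
`b = a.copy()` → b = [[1, 4], [8, 3]]
`a[0].append(62)` → a = [[1, 4, 62], [8, 3]]; b = [[1, 4, 62], [8, 3]]
`a.append([2, 2])` → a = [[1, 4, 62], [8, 3], [2, 2]]
`print(b)` → prints [[1, 4, 62], [8, 3]]

Answer: [[1, 4, 62], [8, 3]]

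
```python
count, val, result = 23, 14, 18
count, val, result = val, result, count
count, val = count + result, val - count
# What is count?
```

Trace:
`count, val, result = 23, 14, 18` → count = 23; val = 14; result = 18
`count, val, result = val, result, count` → count = 14; val = 18; result = 23
`count, val = count + result, val - count` → count = 37; val = 4
So count = 37

Answer: 37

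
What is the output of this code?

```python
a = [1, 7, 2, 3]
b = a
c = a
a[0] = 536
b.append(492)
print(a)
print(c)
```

Key concept: multiple aliases.
Step by step:
`a = [1, 7, 2, 3]` → a = [1, 7, 2, 3]
`b = a` → b = [1, 7, 2, 3] (same object as a)
`c = a` → c = [1, 7, 2, 3] (same object as a, b)
`a[0] = 536` → a = [536, 7, 2, 3] (same object as b, c); b = [536, 7, 2, 3] (same object as a, c); c = [536, 7, 2, 3] (same object as a, b)
`b.append(492)` → a = [536, 7, 2, 3, 492] (same object as b, c); b = [536, 7, 2, 3, 492] (same object as a, c); c = [536, 7, 2, 3, 492] (same object as a, b)
`print(a)` → prints [536, 7, 2, 3, 492]
`print(c)` → prints [536, 7, 2, 3, 492]

Answer:
[536, 7, 2, 3, 492]
[536, 7, 2, 3, 492]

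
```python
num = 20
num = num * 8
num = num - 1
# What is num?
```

Trace:
`num = 20` → num = 20
`num = num * 8` → num = 160
`num = num - 1` → num = 159
So num = 159

Answer: 159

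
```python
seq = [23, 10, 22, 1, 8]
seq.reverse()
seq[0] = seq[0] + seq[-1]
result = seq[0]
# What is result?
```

Trace:
`seq = [23, 10, 22, 1, 8]` → seq = [23, 10, 22, 1, 8]
`seq.reverse()` → seq = [8, 1, 22, 10, 23]
`seq[0] = seq[0] + seq[-1]` → seq = [31, 1, 22, 10, 23]
`result = seq[0]` → result = 31
So result = 31

Answer: 31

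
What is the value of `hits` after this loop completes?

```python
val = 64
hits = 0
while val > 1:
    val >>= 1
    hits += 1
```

Count right shifts until 1
`hits` takes the values: 0 → 1 → 2 → 3 → 4 → 5 → 6

Answer: 6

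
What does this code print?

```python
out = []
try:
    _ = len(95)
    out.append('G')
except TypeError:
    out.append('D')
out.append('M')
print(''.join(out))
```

Execution trace: 'D' (except TypeError) → 'M' (after the try/except). Output: DM

Answer: DM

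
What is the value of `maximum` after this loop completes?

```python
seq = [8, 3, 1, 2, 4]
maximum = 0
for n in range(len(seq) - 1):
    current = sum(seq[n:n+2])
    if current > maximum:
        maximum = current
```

Max sum of 2-element window in [8, 3, 1, 2, 4]
`maximum` takes the values: 0 → 11

Answer: 11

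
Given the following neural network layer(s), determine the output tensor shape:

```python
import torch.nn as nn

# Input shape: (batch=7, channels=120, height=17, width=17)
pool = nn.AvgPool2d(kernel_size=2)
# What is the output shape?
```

Input: (7, 120, 17, 17) -> Output: (7, 120, 8, 8)

Answer: (7, 120, 8, 8)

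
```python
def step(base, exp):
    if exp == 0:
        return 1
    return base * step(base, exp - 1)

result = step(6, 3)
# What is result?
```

step(6, 3) = 6 * 6 * 6 = 216

Answer: 216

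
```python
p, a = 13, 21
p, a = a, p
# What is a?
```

Trace:
`p, a = 13, 21` → p = 13; a = 21
`p, a = a, p` → p = 21; a = 13
So a = 13

Answer: 13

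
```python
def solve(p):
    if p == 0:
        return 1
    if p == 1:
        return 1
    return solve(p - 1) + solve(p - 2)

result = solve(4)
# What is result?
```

Build up from base cases: solve(0)=1, solve(1)=1, solve(2)=2, solve(3)=3, solve(4)=5

Answer: 5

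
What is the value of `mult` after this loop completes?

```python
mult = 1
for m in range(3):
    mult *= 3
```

3^3 = 27
`mult` takes the values: 1 → 3 → 9 → 27

Answer: 27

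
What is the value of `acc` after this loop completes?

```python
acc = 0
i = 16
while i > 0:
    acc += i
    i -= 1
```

Sum 16 down to 1
`acc` takes the values: 0 → 16 → 31 → 45 → 58 → 70 → 81 → 91 → 100 → 108 → 115 → 121 → 126 → 130 → 133 → 135 → 136

Answer: 136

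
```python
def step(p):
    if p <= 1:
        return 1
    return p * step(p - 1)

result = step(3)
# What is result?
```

step(3) = 3 * 2 * 1 = 6

Answer: 6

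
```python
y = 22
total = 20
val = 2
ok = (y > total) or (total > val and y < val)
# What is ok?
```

Trace:
`y = 22` → y = 22
`total = 20` → total = 20
`val = 2` → val = 2
`ok = (y > total) or (total > val and y < val)` → ok = True
So ok = True

Answer: True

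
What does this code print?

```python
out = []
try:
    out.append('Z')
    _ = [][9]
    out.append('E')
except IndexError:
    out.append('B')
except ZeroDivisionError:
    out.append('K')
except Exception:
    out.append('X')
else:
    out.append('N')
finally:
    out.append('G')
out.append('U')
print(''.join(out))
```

Execution trace: 'Z' (try body) → 'B' (except IndexError) → 'G' (finally) → 'U' (after the try/except). Output: ZBGU

Answer: ZBGU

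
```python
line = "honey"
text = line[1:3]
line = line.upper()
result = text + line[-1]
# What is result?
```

Trace:
`line = "honey"` → line = 'honey'
`text = line[1:3]` → text = 'on'
`line = line.upper()` → line = 'HONEY'
`result = text + line[-1]` → result = 'onY'
So result = 'onY'

Answer: 'onY'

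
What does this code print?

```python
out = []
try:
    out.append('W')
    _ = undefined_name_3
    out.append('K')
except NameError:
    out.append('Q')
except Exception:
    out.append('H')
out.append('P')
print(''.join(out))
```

Execution trace: 'W' (try body) → 'Q' (except NameError) → 'P' (after the try/except). Output: WQP

Answer: WQP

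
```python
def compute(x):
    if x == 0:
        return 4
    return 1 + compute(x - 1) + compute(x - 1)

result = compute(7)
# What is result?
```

compute(x) = 1 + 2·compute(x-1), compute(0)=4. Closed form: (4+1)·2^7 - 1 = 639.

Answer: 639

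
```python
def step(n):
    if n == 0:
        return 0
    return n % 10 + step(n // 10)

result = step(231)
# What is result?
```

Sum of digits of 231: 1 + 3 + 2 = 6

Answer: 6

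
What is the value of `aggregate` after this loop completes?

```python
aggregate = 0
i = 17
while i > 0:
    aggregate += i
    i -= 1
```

Sum 17 down to 1
`aggregate` takes the values: 0 → 17 → 33 → 48 → 62 → 75 → 87 → 98 → 108 → 117 → 125 → 132 → 138 → 143 → 147 → 150 → 152 → 153

Answer: 153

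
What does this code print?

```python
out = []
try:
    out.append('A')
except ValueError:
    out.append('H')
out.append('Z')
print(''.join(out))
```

Execution trace: 'A' (try body, no exception) → 'Z' (after the try/except). Output: AZ

Answer: AZ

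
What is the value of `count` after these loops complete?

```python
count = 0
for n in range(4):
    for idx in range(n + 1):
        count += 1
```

Triangle: 1 + 2 + ... + 4
`count` takes the values: 0 → 1 → 2 → 3 → 4 → 5 → 6 → 7 → 8 → 9 → 10

Answer: 10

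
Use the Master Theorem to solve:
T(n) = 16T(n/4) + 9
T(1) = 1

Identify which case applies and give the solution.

a=16, b=4, f(n)=9. log_4(16) = 2. Since c=0 < 2, Case 1 applies: T(n) = Θ(n^log_b(a)) = O(n^2).

Answer: O(n^2) - Case 1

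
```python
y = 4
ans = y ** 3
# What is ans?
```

Trace:
`y = 4` → y = 4
`ans = y ** 3` → ans = 64
So ans = 64

Answer: 64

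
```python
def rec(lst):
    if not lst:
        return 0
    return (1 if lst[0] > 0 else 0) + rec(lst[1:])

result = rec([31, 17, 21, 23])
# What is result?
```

Count of positive elements in [31, 17, 21, 23] = 4

Answer: 4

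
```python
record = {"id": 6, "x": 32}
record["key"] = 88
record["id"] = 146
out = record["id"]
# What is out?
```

Trace:
`record = {"id": 6, "x": 32}` → record = {'id': 6, 'x': 32}
`record["key"] = 88` → record = {'id': 6, 'x': 32, 'key': 88}
`record["id"] = 146` → record = {'id': 146, 'x': 32, 'key': 88}
`out = record["id"]` → out = 146
So out = 146

Answer: 146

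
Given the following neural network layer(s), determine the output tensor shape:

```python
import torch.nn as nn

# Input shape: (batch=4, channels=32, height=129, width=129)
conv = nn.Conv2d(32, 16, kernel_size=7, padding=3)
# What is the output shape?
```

Input: (4, 32, 129, 129) -> Output: (4, 16, 129, 129)

Answer: (4, 16, 129, 129)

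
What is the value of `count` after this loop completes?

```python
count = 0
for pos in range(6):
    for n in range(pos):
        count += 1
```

Triangle number: 0+1+2+...+5
`count` takes the values: 0 → 1 → 2 → 3 → 4 → 5 → 6 → 7 → 8 → 9 → 10 → 11 → 12 → 13 → 14 → 15

Answer: 15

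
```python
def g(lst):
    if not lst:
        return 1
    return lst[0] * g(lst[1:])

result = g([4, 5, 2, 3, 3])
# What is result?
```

Product over [4, 5, 2, 3, 3] = 4 * 5 * 2 * 3 * 3 = 360

Answer: 360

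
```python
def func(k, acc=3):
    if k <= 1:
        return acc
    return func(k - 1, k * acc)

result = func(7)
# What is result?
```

Accumulator trace (n, acc): (7, 3) -> (6, 21) -> (5, 126) -> (4, 630) -> (3, 2520) -> (2, 7560) -> (1, 15120) -> return 15120

Answer: 15120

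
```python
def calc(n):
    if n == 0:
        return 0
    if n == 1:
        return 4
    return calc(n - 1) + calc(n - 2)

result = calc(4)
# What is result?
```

Build up from base cases: calc(0)=0, calc(1)=4, calc(2)=4, calc(3)=8, calc(4)=12

Answer: 12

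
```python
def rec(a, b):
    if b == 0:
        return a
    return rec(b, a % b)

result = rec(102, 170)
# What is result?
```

rec(102, 170) -> rec(170, 102) -> rec(102, 68) -> rec(68, 34) -> rec(34, 0) -> 34

Answer: 34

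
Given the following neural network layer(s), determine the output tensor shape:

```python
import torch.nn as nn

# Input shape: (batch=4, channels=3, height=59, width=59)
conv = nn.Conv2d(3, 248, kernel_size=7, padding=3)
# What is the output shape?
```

Input: (4, 3, 59, 59) -> Output: (4, 248, 59, 59)

Answer: (4, 248, 59, 59)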